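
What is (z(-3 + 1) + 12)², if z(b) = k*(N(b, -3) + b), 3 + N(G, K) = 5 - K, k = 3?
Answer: 441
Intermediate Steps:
N(G, K) = 2 - K (N(G, K) = -3 + (5 - K) = 2 - K)
z(b) = 15 + 3*b (z(b) = 3*((2 - 1*(-3)) + b) = 3*((2 + 3) + b) = 3*(5 + b) = 15 + 3*b)
(z(-3 + 1) + 12)² = ((15 + 3*(-3 + 1)) + 12)² = ((15 + 3*(-2)) + 12)² = ((15 - 6) + 12)² = (9 + 12)² = 21² = 441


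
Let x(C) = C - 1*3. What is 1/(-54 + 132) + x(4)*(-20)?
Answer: -1559/78 ≈ -19.987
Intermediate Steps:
x(C) = -3 + C (x(C) = C - 3 = -3 + C)
1/(-54 + 132) + x(4)*(-20) = 1/(-54 + 132) + (-3 + 4)*(-20) = 1/78 + 1*(-20) = 1/78 - 20 = -1559/78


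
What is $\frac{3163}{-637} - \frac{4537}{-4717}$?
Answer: $- \frac{12029802}{3004729} \approx -4.0036$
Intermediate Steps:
$\frac{3163}{-637} - \frac{4537}{-4717} = 3163 \left(- \frac{1}{637}\right) - - \frac{4537}{4717} = - \frac{3163}{637} + \frac{4537}{4717} = - \frac{12029802}{3004729}$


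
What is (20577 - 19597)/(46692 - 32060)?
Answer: 245/3658 ≈ 0.066977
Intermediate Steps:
(20577 - 19597)/(46692 - 32060) = 980/14632 = 980*(1/14632) = 245/3658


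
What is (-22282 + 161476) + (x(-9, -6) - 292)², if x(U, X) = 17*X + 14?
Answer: 283594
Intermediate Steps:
x(U, X) = 14 + 17*X
(-22282 + 161476) + (x(-9, -6) - 292)² = (-22282 + 161476) + ((14 + 17*(-6)) - 292)² = 139194 + ((14 - 102) - 292)² = 139194 + (-88 - 292)² = 139194 + (-380)² = 139194 + 144400 = 283594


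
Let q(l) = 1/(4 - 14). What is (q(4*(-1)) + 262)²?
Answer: 6859161/100 ≈ 68592.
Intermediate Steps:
q(l) = -⅒ (q(l) = 1/(-10) = -⅒)
(q(4*(-1)) + 262)² = (-⅒ + 262)² = (2619/10)² = 6859161/100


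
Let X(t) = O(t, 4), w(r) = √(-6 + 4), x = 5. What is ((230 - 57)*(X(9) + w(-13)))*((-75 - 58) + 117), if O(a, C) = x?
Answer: -13840 - 2768*I*√2 ≈ -13840.0 - 3914.5*I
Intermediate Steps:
O(a, C) = 5
w(r) = I*√2 (w(r) = √(-2) = I*√2)
X(t) = 5
((230 - 57)*(X(9) + w(-13)))*((-75 - 58) + 117) = ((230 - 57)*(5 + I*√2))*((-75 - 58) + 117) = (173*(5 + I*√2))*(-133 + 117) = (865 + 173*I*√2)*(-16) = -13840 - 2768*I*√2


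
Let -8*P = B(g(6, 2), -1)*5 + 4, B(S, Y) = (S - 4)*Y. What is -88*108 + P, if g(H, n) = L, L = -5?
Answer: -76081/8 ≈ -9510.1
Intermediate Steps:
g(H, n) = -5
B(S, Y) = Y*(-4 + S) (B(S, Y) = (-4 + S)*Y = Y*(-4 + S))
P = -49/8 (P = -(-(-4 - 5)*5 + 4)/8 = -(-1*(-9)*5 + 4)/8 = -(9*5 + 4)/8 = -(45 + 4)/8 = -1/8*49 = -49/8 ≈ -6.1250)
-88*108 + P = -88*108 - 49/8 = -9504 - 49/8 = -76081/8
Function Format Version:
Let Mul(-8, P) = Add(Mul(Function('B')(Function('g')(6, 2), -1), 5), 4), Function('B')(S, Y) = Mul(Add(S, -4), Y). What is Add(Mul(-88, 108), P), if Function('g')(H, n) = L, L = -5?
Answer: Rational(-76081, 8) ≈ -9510.1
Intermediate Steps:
Function('g')(H, n) = -5
Function('B')(S, Y) = Mul(Y, Add(-4, S)) (Function('B')(S, Y) = Mul(Add(-4, S), Y) = Mul(Y, Add(-4, S)))
P = Rational(-49, 8) (P = Mul(Rational(-1, 8), Add(Mul(Mul(-1, Add(-4, -5)), 5), 4)) = Mul(Rational(-1, 8), Add(Mul(Mul(-1, -9), 5), 4)) = Mul(Rational(-1, 8), Add(Mul(9, 5), 4)) = Mul(Rational(-1, 8), Add(45, 4)) = Mul(Rational(-1, 8), 49) = Rational(-49, 8) ≈ -6.1250)
Add(Mul(-88, 108), P) = Add(Mul(-88, 108), Rational(-49, 8)) = Add(-9504, Rational(-49, 8)) = Rational(-76081, 8)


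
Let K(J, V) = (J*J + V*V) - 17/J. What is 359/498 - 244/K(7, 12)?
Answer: -185839/332166 ≈ -0.55948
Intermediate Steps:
K(J, V) = J² + V² - 17/J (K(J, V) = (J² + V²) - 17/J = J² + V² - 17/J)
359/498 - 244/K(7, 12) = 359/498 - 244/(7² + 12² - 17/7) = 359*(1/498) - 244/(49 + 144 - 17*⅐) = 359/498 - 244/(49 + 144 - 17/7) = 359/498 - 244/1334/7 = 359/498 - 244*7/1334 = 359/498 - 854/667 = -185839/332166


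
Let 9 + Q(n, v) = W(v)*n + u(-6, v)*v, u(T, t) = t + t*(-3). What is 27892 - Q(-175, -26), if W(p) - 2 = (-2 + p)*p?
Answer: 157003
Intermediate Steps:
u(T, t) = -2*t (u(T, t) = t - 3*t = -2*t)
W(p) = 2 + p*(-2 + p) (W(p) = 2 + (-2 + p)*p = 2 + p*(-2 + p))
Q(n, v) = -9 - 2*v² + n*(2 + v² - 2*v) (Q(n, v) = -9 + ((2 + v² - 2*v)*n + (-2*v)*v) = -9 + (n*(2 + v² - 2*v) - 2*v²) = -9 + (-2*v² + n*(2 + v² - 2*v)) = -9 - 2*v² + n*(2 + v² - 2*v))
27892 - Q(-175, -26) = 27892 - (-9 - 2*(-26)² - 175*(2 + (-26)² - 2*(-26))) = 27892 - (-9 - 2*676 - 175*(2 + 676 + 52)) = 27892 - (-9 - 1352 - 175*730) = 27892 - (-9 - 1352 - 127750) = 27892 - 1*(-129111) = 27892 + 129111 = 157003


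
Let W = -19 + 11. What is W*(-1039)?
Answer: 8312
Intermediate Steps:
W = -8
W*(-1039) = -8*(-1039) = 8312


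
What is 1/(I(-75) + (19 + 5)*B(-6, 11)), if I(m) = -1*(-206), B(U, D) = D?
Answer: 1/470 ≈ 0.0021277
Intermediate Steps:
I(m) = 206
1/(I(-75) + (19 + 5)*B(-6, 11)) = 1/(206 + (19 + 5)*11) = 1/(206 + 24*11) = 1/(206 + 264) = 1/470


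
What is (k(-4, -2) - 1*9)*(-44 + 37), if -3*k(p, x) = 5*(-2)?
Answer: 119/3 ≈ 39.667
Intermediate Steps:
k(p, x) = 10/3 (k(p, x) = -5*(-2)/3 = -⅓*(-10) = 10/3)
(k(-4, -2) - 1*9)*(-44 + 37) = (10/3 - 1*9)*(-44 + 37) = (10/3 - 9)*(-7) = -17/3*(-7) = 119/3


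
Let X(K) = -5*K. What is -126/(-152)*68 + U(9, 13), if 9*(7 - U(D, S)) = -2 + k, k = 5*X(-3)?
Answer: 9449/171 ≈ 55.257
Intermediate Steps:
k = 75 (k = 5*(-5*(-3)) = 5*15 = 75)
U(D, S) = -10/9 (U(D, S) = 7 - (-2 + 75)/9 = 7 - ⅑*73 = 7 - 73/9 = -10/9)
-126/(-152)*68 + U(9, 13) = -126/(-152)*68 - 10/9 = -126*(-1/152)*68 - 10/9 = (63/76)*68 - 10/9 = 1071/19 - 10/9 = 9449/171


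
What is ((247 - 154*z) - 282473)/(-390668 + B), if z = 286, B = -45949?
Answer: 326270/436617 ≈ 0.74727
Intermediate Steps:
((247 - 154*z) - 282473)/(-390668 + B) = ((247 - 154*286) - 282473)/(-390668 - 45949) = ((247 - 44044) - 282473)/(-436617) = (-43797 - 282473)*(-1/436617) = -326270*(-1/436617) = 326270/436617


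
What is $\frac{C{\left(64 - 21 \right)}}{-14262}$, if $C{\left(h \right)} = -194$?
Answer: $\frac{97}{7131} \approx 0.013603$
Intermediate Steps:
$\frac{C{\left(64 - 21 \right)}}{-14262} = - \frac{194}{-14262} = \left(-194\right) \left(- \frac{1}{14262}\right) = \frac{97}{7131}$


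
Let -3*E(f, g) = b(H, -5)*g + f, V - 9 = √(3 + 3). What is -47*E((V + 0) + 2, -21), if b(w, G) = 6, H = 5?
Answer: -5405/3 + 47*√6/3 ≈ -1763.3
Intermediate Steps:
V = 9 + √6 (V = 9 + √(3 + 3) = 9 + √6 ≈ 11.449)
E(f, g) = -2*g - f/3 (E(f, g) = -(6*g + f)/3 = -(f + 6*g)/3 = -2*g - f/3)
-47*E((V + 0) + 2, -21) = -47*(-2*(-21) - (((9 + √6) + 0) + 2)/3) = -47*(42 - ((9 + √6) + 2)/3) = -47*(42 - (11 + √6)/3) = -47*(42 + (-11/3 - √6/3)) = -47*(115/3 - √6/3) = -5405/3 + 47*√6/3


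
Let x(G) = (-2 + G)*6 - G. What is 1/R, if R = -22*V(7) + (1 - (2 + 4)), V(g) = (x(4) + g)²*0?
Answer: -⅕ ≈ -0.20000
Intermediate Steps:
x(G) = -12 + 5*G (x(G) = (-12 + 6*G) - G = -12 + 5*G)
V(g) = 0 (V(g) = ((-12 + 5*4) + g)²*0 = ((-12 + 20) + g)²*0 = (8 + g)²*0 = 0)
R = -5 (R = -22*0 + (1 - (2 + 4)) = 0 + (1 - 1*6) = 0 + (1 - 6) = 0 - 5 = -5)
1/R = 1/(-5) = -⅕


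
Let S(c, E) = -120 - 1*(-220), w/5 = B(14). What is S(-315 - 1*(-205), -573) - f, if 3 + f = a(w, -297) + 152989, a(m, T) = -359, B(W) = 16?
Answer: -152527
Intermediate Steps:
w = 80 (w = 5*16 = 80)
S(c, E) = 100 (S(c, E) = -120 + 220 = 100)
f = 152627 (f = -3 + (-359 + 152989) = -3 + 152630 = 152627)
S(-315 - 1*(-205), -573) - f = 100 - 1*152627 = 100 - 152627 = -152527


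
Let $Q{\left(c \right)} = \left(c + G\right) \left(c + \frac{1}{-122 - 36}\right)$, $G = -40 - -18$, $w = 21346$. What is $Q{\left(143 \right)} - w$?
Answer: $- \frac{638915}{158} \approx -4043.8$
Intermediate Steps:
$G = -22$ ($G = -40 + 18 = -22$)
$Q{\left(c \right)} = \left(-22 + c\right) \left(- \frac{1}{158} + c\right)$ ($Q{\left(c \right)} = \left(c - 22\right) \left(c + \frac{1}{-122 - 36}\right) = \left(-22 + c\right) \left(c + \frac{1}{-158}\right) = \left(-22 + c\right) \left(c - \frac{1}{158}\right) = \left(-22 + c\right) \left(- \frac{1}{158} + c\right)$)
$Q{\left(143 \right)} - w = \left(\frac{11}{79} + 143^{2} - \frac{497211}{158}\right) - 21346 = \left(\frac{11}{79} + 20449 - \frac{497211}{158}\right) - 21346 = \frac{2733753}{158} - 21346 = - \frac{638915}{158}$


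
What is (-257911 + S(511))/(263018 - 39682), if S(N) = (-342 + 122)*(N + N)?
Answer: -482751/223336 ≈ -2.1615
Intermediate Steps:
S(N) = -440*N
(-257911 + S(511))/(263018 - 39682) = (-257911 - 440*511)/(263018 - 39682) = (-257911 - 224840)/223336 = -482751*1/223336 = -482751/223336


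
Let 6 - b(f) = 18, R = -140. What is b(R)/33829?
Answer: -12/33829 ≈ -0.00035473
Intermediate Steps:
b(f) = -12 (b(f) = 6 - 1*18 = 6 - 18 = -12)
b(R)/33829 = -12/33829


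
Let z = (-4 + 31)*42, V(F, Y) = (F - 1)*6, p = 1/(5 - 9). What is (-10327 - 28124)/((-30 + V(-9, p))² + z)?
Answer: -12817/3078 ≈ -4.1641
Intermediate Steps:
p = -¼ (p = 1/(-4) = -¼ ≈ -0.25000)
V(F, Y) = -6 + 6*F (V(F, Y) = (-1 + F)*6 = -6 + 6*F)
z = 1134 (z = 27*42 = 1134)
(-10327 - 28124)/((-30 + V(-9, p))² + z) = (-10327 - 28124)/((-30 + (-6 + 6*(-9)))² + 1134) = -38451/((-30 + (-6 - 54))² + 1134) = -38451/((-30 - 60)² + 1134) = -38451/((-90)² + 1134) = -38451/(8100 + 1134) = -38451/9234 = -38451*1/9234 = -12817/3078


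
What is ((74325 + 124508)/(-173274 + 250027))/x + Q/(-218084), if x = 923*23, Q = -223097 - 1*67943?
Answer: 118565216010113/88835941494677 ≈ 1.3347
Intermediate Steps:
Q = -291040 (Q = -223097 - 67943 = -291040)
x = 21229
((74325 + 124508)/(-173274 + 250027))/x + Q/(-218084) = ((74325 + 124508)/(-173274 + 250027))/21229 - 291040/(-218084) = (198833/76753)*(1/21229) - 291040*(-1/218084) = (198833*(1/76753))*(1/21229) + 72760/54521 = (198833/76753)*(1/21229) + 72760/54521 = 198833/1629389437 + 72760/54521 = 118565216010113/88835941494677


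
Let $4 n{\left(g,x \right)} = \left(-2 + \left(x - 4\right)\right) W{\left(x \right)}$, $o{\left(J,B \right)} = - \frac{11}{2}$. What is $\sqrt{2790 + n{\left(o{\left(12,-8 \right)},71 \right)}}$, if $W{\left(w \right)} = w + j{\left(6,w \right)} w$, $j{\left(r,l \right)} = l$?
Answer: $18 \sqrt{265} \approx 293.02$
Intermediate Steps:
$W{\left(w \right)} = w + w^{2}$ ($W{\left(w \right)} = w + w w = w + w^{2}$)
$o{\left(J,B \right)} = - \frac{11}{2}$ ($o{\left(J,B \right)} = \left(-11\right) \frac{1}{2} = - \frac{11}{2}$)
$n{\left(g,x \right)} = \frac{x \left(1 + x\right) \left(-6 + x\right)}{4}$ ($n{\left(g,x \right)} = \frac{\left(-2 + \left(x - 4\right)\right) x \left(1 + x\right)}{4} = \frac{\left(-2 + \left(-4 + x\right)\right) x \left(1 + x\right)}{4} = \frac{\left(-6 + x\right) x \left(1 + x\right)}{4} = \frac{x \left(1 + x\right) \left(-6 + x\right)}{4}$)
$\sqrt{2790 + n{\left(o{\left(12,-8 \right)},71 \right)}} = \sqrt{2790 + \frac{1}{4} \cdot 71 \left(1 + 71\right) \left(-6 + 71\right)} = \sqrt{2790 + \frac{1}{4} \cdot 71 \cdot 72 \cdot 65} = \sqrt{2790 + 83070} = \sqrt{85860} = 18 \sqrt{265}$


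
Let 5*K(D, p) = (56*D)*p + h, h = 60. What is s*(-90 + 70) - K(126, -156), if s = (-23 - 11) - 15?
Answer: 1105576/5 ≈ 2.2112e+5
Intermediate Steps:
s = -49 (s = -34 - 15 = -49)
K(D, p) = 12 + 56*D*p/5 (K(D, p) = ((56*D)*p + 60)/5 = (56*D*p + 60)/5 = (60 + 56*D*p)/5 = 12 + 56*D*p/5)
s*(-90 + 70) - K(126, -156) = -49*(-90 + 70) - (12 + (56/5)*126*(-156)) = -49*(-20) - (12 - 1100736/5) = 980 - 1*(-1100676/5) = 980 + 1100676/5 = 1105576/5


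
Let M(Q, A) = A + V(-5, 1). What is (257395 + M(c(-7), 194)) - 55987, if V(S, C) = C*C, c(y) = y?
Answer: 201603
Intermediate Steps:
V(S, C) = C**2
M(Q, A) = 1 + A (M(Q, A) = A + 1**2 = A + 1 = 1 + A)
(257395 + M(c(-7), 194)) - 55987 = (257395 + (1 + 194)) - 55987 = (257395 + 195) - 55987 = 257590 - 55987 = 201603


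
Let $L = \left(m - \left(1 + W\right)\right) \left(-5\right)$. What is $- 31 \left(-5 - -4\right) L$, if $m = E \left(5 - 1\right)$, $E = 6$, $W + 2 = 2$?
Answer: $-3565$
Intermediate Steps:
$W = 0$ ($W = -2 + 2 = 0$)
$m = 24$ ($m = 6 \left(5 - 1\right) = 6 \cdot 4 = 24$)
$L = -115$ ($L = \left(24 - 1\right) \left(-5\right) = 23 \left(-5\right) = -115$)
$- 31 \left(-5 - -4\right) L = - 31 \left(-5 - -4\right) \left(-115\right) = - 31 \left(-5 + 4\right) \left(-115\right) = \left(-31\right) \left(-1\right) \left(-115\right) = 31 \left(-115\right) = -3565$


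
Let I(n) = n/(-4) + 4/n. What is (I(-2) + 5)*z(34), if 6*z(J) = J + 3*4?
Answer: 161/6 ≈ 26.833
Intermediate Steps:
z(J) = 2 + J/6 (z(J) = (J + 3*4)/6 = (J + 12)/6 = (12 + J)/6 = 2 + J/6)
I(n) = 4/n - n/4 (I(n) = n*(-¼) + 4/n = -n/4 + 4/n = 4/n - n/4)
(I(-2) + 5)*z(34) = ((4/(-2) - ¼*(-2)) + 5)*(2 + (⅙)*34) = ((4*(-½) + ½) + 5)*(2 + 17/3) = ((-2 + ½) + 5)*(23/3) = (-3/2 + 5)*(23/3) = (7/2)*(23/3) = 161/6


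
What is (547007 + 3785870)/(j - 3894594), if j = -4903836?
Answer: -4332877/8798430 ≈ -0.49246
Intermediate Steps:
(547007 + 3785870)/(j - 3894594) = (547007 + 3785870)/(-4903836 - 3894594) = 4332877/(-8798430) = 4332877*(-1/8798430) = -4332877/8798430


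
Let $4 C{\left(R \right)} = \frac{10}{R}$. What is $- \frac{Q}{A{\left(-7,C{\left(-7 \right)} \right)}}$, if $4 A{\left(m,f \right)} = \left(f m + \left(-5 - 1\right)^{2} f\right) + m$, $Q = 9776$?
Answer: $\frac{547456}{243} \approx 2252.9$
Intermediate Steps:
$C{\left(R \right)} = \frac{5}{2 R}$ ($C{\left(R \right)} = \frac{10 \frac{1}{R}}{4} = \frac{5}{2 R}$)
$A{\left(m,f \right)} = 9 f + \frac{m}{4} + \frac{f m}{4}$ ($A{\left(m,f \right)} = \frac{\left(f m + \left(-5 - 1\right)^{2} f\right) + m}{4} = \frac{\left(f m + \left(-6\right)^{2} f\right) + m}{4} = \frac{\left(f m + 36 f\right) + m}{4} = \frac{\left(36 f + f m\right) + m}{4} = \frac{m + 36 f + f m}{4} = 9 f + \frac{m}{4} + \frac{f m}{4}$)
$- \frac{Q}{A{\left(-7,C{\left(-7 \right)} \right)}} = - \frac{9776}{9 \frac{5}{2 \left(-7\right)} + \frac{1}{4} \left(-7\right) + \frac{1}{4} \frac{5}{2 \left(-7\right)} \left(-7\right)} = - \frac{9776}{9 \cdot \frac{5}{2} \left(- \frac{1}{7}\right) - \frac{7}{4} + \frac{1}{4} \cdot \frac{5}{2} \left(- \frac{1}{7}\right) \left(-7\right)} = - \frac{9776}{9 \left(- \frac{5}{14}\right) - \frac{7}{4} + \frac{1}{4} \left(- \frac{5}{14}\right) \left(-7\right)} = - \frac{9776}{- \frac{45}{14} - \frac{7}{4} + \frac{5}{8}} = - \frac{9776}{- \frac{243}{56}} = - \frac{9776 \left(-56\right)}{243} = \left(-1\right) \left(- \frac{547456}{243}\right) = \frac{547456}{243}$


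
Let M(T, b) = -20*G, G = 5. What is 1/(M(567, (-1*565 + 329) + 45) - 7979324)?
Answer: -1/7979424 ≈ -1.2532e-7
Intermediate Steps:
M(T, b) = -100 (M(T, b) = -20*5 = -100)
1/(M(567, (-1*565 + 329) + 45) - 7979324) = 1/(-100 - 7979324) = 1/(-7979424) = -1/7979424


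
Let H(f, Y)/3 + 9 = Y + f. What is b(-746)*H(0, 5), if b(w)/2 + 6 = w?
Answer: 18048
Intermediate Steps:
H(f, Y) = -27 + 3*Y + 3*f (H(f, Y) = -27 + 3*(Y + f) = -27 + (3*Y + 3*f) = -27 + 3*Y + 3*f)
b(w) = -12 + 2*w
b(-746)*H(0, 5) = (-12 + 2*(-746))*(-27 + 3*5 + 3*0) = (-12 - 1492)*(-27 + 15 + 0) = -1504*(-12) = 18048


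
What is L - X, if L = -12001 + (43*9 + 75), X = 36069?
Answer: -47608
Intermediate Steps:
L = -11539 (L = -12001 + (387 + 75) = -12001 + 462 = -11539)
L - X = -11539 - 1*36069 = -11539 - 36069 = -47608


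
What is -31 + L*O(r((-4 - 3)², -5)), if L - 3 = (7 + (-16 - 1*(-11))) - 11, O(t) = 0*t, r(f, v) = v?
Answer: -31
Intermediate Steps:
O(t) = 0
L = -6 (L = 3 + ((7 + (-16 - 1*(-11))) - 11) = 3 + ((7 + (-16 + 11)) - 11) = 3 + ((7 - 5) - 11) = 3 + (2 - 11) = 3 - 9 = -6)
-31 + L*O(r((-4 - 3)², -5)) = -31 - 6*0 = -31 + 0 = -31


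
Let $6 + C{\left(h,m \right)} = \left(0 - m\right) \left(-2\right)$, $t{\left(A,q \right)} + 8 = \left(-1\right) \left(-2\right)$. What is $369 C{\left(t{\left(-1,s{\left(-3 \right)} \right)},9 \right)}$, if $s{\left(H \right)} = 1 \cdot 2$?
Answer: $4428$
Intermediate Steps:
$s{\left(H \right)} = 2$
$t{\left(A,q \right)} = -6$ ($t{\left(A,q \right)} = -8 - -2 = -8 + 2 = -6$)
$C{\left(h,m \right)} = -6 + 2 m$ ($C{\left(h,m \right)} = -6 + \left(0 - m\right) \left(-2\right) = -6 + - m \left(-2\right) = -6 + 2 m$)
$369 C{\left(t{\left(-1,s{\left(-3 \right)} \right)},9 \right)} = 369 \left(-6 + 2 \cdot 9\right) = 369 \left(-6 + 18\right) = 369 \cdot 12 = 4428$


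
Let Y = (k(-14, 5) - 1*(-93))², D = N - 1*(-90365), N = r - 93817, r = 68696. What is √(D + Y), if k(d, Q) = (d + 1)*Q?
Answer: 2*√16507 ≈ 256.96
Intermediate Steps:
N = -25121 (N = 68696 - 93817 = -25121)
k(d, Q) = Q*(1 + d) (k(d, Q) = (1 + d)*Q = Q*(1 + d))
D = 65244 (D = -25121 - 1*(-90365) = -25121 + 90365 = 65244)
Y = 784 (Y = (5*(1 - 14) - 1*(-93))² = (5*(-13) + 93)² = (-65 + 93)² = 28² = 784)
√(D + Y) = √(65244 + 784) = √66028 = 2*√16507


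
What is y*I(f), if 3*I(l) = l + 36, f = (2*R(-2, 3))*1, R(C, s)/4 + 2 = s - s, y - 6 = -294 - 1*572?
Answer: -17200/3 ≈ -5733.3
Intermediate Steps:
y = -860 (y = 6 + (-294 - 1*572) = 6 + (-294 - 572) = 6 - 866 = -860)
R(C, s) = -8 (R(C, s) = -8 + 4*(s - s) = -8 + 4*0 = -8 + 0 = -8)
f = -16 (f = (2*(-8))*1 = -16*1 = -16)
I(l) = 12 + l/3 (I(l) = (l + 36)/3 = (36 + l)/3 = 12 + l/3)
y*I(f) = -860*(12 + (1/3)*(-16)) = -860*(12 - 16/3) = -860*20/3 = -17200/3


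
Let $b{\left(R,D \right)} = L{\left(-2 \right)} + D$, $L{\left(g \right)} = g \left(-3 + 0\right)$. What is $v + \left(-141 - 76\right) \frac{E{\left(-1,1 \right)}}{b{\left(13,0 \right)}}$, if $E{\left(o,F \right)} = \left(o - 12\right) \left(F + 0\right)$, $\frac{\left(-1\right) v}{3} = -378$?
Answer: $\frac{9625}{6} \approx 1604.2$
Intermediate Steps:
$v = 1134$ ($v = \left(-3\right) \left(-378\right) = 1134$)
$L{\left(g \right)} = - 3 g$ ($L{\left(g \right)} = g \left(-3\right) = - 3 g$)
$E{\left(o,F \right)} = F \left(-12 + o\right)$ ($E{\left(o,F \right)} = \left(-12 + o\right) F = F \left(-12 + o\right)$)
$b{\left(R,D \right)} = 6 + D$ ($b{\left(R,D \right)} = \left(-3\right) \left(-2\right) + D = 6 + D$)
$v + \left(-141 - 76\right) \frac{E{\left(-1,1 \right)}}{b{\left(13,0 \right)}} = 1134 + \left(-141 - 76\right) \frac{1 \left(-12 - 1\right)}{6 + 0} = 1134 + \left(-141 - 76\right) \frac{1 \left(-13\right)}{6} = 1134 - 217 \left(\left(-13\right) \frac{1}{6}\right) = 1134 - - \frac{2821}{6} = 1134 + \frac{2821}{6} = \frac{9625}{6}$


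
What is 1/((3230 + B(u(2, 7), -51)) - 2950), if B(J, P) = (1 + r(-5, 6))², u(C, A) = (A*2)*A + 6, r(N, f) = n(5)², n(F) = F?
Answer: 1/956 ≈ 0.0010460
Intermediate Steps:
r(N, f) = 25 (r(N, f) = 5² = 25)
u(C, A) = 6 + 2*A² (u(C, A) = (2*A)*A + 6 = 2*A² + 6 = 6 + 2*A²)
B(J, P) = 676 (B(J, P) = (1 + 25)² = 26² = 676)
1/((3230 + B(u(2, 7), -51)) - 2950) = 1/((3230 + 676) - 2950) = 1/(3906 - 2950) = 1/956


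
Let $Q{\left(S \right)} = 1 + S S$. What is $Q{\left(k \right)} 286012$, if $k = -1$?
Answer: $572024$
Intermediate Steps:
$Q{\left(S \right)} = 1 + S^{2}$
$Q{\left(k \right)} 286012 = \left(1 + \left(-1\right)^{2}\right) 286012 = \left(1 + 1\right) 286012 = 2 \cdot 286012 = 572024$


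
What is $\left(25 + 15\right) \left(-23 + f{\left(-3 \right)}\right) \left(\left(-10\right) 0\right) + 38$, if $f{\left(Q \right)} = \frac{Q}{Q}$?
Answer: $38$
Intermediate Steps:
$f{\left(Q \right)} = 1$
$\left(25 + 15\right) \left(-23 + f{\left(-3 \right)}\right) \left(\left(-10\right) 0\right) + 38 = \left(25 + 15\right) \left(-23 + 1\right) \left(\left(-10\right) 0\right) + 38 = 40 \left(-22\right) 0 + 38 = \left(-880\right) 0 + 38 = 0 + 38 = 38$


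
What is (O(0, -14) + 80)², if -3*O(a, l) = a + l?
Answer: 64516/9 ≈ 7168.4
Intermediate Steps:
O(a, l) = -a/3 - l/3 (O(a, l) = -(a + l)/3 = -a/3 - l/3)
(O(0, -14) + 80)² = ((-⅓*0 - ⅓*(-14)) + 80)² = ((0 + 14/3) + 80)² = (14/3 + 80)² = (254/3)² = 64516/9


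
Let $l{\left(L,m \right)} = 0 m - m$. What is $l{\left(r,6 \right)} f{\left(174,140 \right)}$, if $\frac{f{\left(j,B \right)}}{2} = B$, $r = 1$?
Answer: $-1680$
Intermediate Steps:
$f{\left(j,B \right)} = 2 B$
$l{\left(L,m \right)} = - m$ ($l{\left(L,m \right)} = 0 - m = - m$)
$l{\left(r,6 \right)} f{\left(174,140 \right)} = \left(-1\right) 6 \cdot 2 \cdot 140 = \left(-6\right) 280 = -1680$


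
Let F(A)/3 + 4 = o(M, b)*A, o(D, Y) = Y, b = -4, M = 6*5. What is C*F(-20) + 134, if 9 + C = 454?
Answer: 101594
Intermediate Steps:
M = 30
C = 445 (C = -9 + 454 = 445)
F(A) = -12 - 12*A (F(A) = -12 + 3*(-4*A) = -12 - 12*A)
C*F(-20) + 134 = 445*(-12 - 12*(-20)) + 134 = 445*(-12 + 240) + 134 = 445*228 + 134 = 101460 + 134 = 101594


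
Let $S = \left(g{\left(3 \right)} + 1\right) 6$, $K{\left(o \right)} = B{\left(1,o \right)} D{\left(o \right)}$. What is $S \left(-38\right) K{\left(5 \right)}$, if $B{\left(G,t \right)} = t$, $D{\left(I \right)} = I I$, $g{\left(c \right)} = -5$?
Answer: $114000$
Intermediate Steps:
$D{\left(I \right)} = I^{2}$
$K{\left(o \right)} = o^{3}$ ($K{\left(o \right)} = o o^{2} = o^{3}$)
$S = -24$ ($S = \left(-5 + 1\right) 6 = \left(-4\right) 6 = -24$)
$S \left(-38\right) K{\left(5 \right)} = \left(-24\right) \left(-38\right) 5^{3} = 912 \cdot 125 = 114000$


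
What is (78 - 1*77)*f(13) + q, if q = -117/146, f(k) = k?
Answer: 1781/146 ≈ 12.199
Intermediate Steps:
q = -117/146 (q = -117*1/146 = -117/146 ≈ -0.80137)
(78 - 1*77)*f(13) + q = (78 - 1*77)*13 - 117/146 = (78 - 77)*13 - 117/146 = 1*13 - 117/146 = 13 - 117/146 = 1781/146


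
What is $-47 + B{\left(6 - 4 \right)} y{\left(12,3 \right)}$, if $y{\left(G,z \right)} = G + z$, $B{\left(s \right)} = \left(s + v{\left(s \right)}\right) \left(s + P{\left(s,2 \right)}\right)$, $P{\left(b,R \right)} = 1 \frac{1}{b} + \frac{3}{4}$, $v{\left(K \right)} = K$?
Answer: $148$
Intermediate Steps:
$P{\left(b,R \right)} = \frac{3}{4} + \frac{1}{b}$ ($P{\left(b,R \right)} = \frac{1}{b} + 3 \cdot \frac{1}{4} = \frac{1}{b} + \frac{3}{4} = \frac{3}{4} + \frac{1}{b}$)
$B{\left(s \right)} = 2 s \left(\frac{3}{4} + s + \frac{1}{s}\right)$ ($B{\left(s \right)} = \left(s + s\right) \left(s + \left(\frac{3}{4} + \frac{1}{s}\right)\right) = 2 s \left(\frac{3}{4} + s + \frac{1}{s}\right)$)
$-47 + B{\left(6 - 4 \right)} y{\left(12,3 \right)} = -47 + \left(2 + 2 \left(6 - 4\right)^{2} + \frac{3 \left(6 - 4\right)}{2}\right) \left(12 + 3\right) = -47 + \left(2 + 2 \left(6 - 4\right)^{2} + \frac{3 \left(6 - 4\right)}{2}\right) 15 = -47 + \left(2 + 2 \cdot 2^{2} + \frac{3}{2} \cdot 2\right) 15 = -47 + \left(2 + 2 \cdot 4 + 3\right) 15 = -47 + \left(2 + 8 + 3\right) 15 = -47 + 13 \cdot 15 = -47 + 195 = 148$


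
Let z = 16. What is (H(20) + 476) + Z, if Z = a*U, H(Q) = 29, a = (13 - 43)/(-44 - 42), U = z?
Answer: 21955/43 ≈ 510.58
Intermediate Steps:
U = 16
a = 15/43 (a = -30/(-86) = -30*(-1/86) = 15/43 ≈ 0.34884)
Z = 240/43 (Z = (15/43)*16 = 240/43 ≈ 5.5814)
(H(20) + 476) + Z = (29 + 476) + 240/43 = 505 + 240/43 = 21955/43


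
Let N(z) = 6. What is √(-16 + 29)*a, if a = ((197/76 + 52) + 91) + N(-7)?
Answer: 11521*√13/76 ≈ 546.57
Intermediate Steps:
a = 11521/76 (a = ((197/76 + 52) + 91) + 6 = (4149/76 + 91) + 6 = 11065/76 + 6 = 11521/76 ≈ 151.59)
√(-16 + 29)*a = √(-16 + 29)*(11521/76) = √13*(11521/76) = 11521*√13/76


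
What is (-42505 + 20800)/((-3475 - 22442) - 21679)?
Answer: 21705/47596 ≈ 0.45603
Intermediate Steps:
(-42505 + 20800)/((-3475 - 22442) - 21679) = -21705/(-25917 - 21679) = -21705/(-47596) = -21705*(-1/47596) = 21705/47596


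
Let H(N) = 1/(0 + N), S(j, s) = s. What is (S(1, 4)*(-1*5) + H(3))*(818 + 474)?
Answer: -76228/3 ≈ -25409.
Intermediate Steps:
H(N) = 1/N
(S(1, 4)*(-1*5) + H(3))*(818 + 474) = (4*(-1*5) + 1/3)*(818 + 474) = (4*(-5) + ⅓)*1292 = (-20 + ⅓)*1292 = -59/3*1292 = -76228/3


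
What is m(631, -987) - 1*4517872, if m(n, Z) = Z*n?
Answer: -5140669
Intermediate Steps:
m(631, -987) - 1*4517872 = -987*631 - 1*4517872 = -622797 - 4517872 = -5140669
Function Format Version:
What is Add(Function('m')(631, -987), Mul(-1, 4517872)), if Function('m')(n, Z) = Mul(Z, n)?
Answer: -5140669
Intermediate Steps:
Add(Function('m')(631, -987), Mul(-1, 4517872)) = Add(Mul(-987, 631), Mul(-1, 4517872)) = Add(-622797, -4517872) = -5140669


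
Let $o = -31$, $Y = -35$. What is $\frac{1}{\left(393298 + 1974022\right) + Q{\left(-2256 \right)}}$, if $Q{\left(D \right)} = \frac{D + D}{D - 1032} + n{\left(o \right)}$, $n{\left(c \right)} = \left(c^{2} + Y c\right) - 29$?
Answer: $\frac{137}{324599357} \approx 4.2206 \cdot 10^{-7}$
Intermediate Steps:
$n{\left(c \right)} = -29 + c^{2} - 35 c$ ($n{\left(c \right)} = \left(c^{2} - 35 c\right) - 29 = -29 + c^{2} - 35 c$)
$Q{\left(D \right)} = 2017 + \frac{2 D}{-1032 + D}$ ($Q{\left(D \right)} = \frac{D + D}{D - 1032} - \left(-1056 - 961\right) = \frac{2 D}{-1032 + D} + \left(-29 + 961 + 1085\right) = \frac{2 D}{-1032 + D} + 2017 = 2017 + \frac{2 D}{-1032 + D}$)
$\frac{1}{\left(393298 + 1974022\right) + Q{\left(-2256 \right)}} = \frac{1}{\left(393298 + 1974022\right) + \frac{3 \left(-693848 + 673 \left(-2256\right)\right)}{-1032 - 2256}} = \frac{1}{2367320 + \frac{3 \left(-693848 - 1518288\right)}{-3288}} = \frac{1}{2367320 + 3 \left(- \frac{1}{3288}\right) \left(-2212136\right)} = \frac{1}{2367320 + \frac{276517}{137}} = \frac{1}{\frac{324599357}{137}} = \frac{137}{324599357}$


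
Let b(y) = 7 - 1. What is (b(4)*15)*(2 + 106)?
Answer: 9720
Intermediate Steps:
b(y) = 6
(b(4)*15)*(2 + 106) = (6*15)*(2 + 106) = 90*108 = 9720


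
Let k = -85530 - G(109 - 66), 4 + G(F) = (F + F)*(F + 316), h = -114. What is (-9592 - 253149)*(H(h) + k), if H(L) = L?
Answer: 30613004874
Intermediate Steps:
G(F) = -4 + 2*F*(316 + F) (G(F) = -4 + (F + F)*(F + 316) = -4 + (2*F)*(316 + F) = -4 + 2*F*(316 + F))
k = -116400 (k = -85530 - (-4 + 2*(109 - 66)² + 632*(109 - 66)) = -85530 - (-4 + 2*43² + 632*43) = -85530 - (-4 + 2*1849 + 27176) = -85530 - (-4 + 3698 + 27176) = -85530 - 1*30870 = -85530 - 30870 = -116400)
(-9592 - 253149)*(H(h) + k) = (-9592 - 253149)*(-114 - 116400) = -262741*(-116514) = 30613004874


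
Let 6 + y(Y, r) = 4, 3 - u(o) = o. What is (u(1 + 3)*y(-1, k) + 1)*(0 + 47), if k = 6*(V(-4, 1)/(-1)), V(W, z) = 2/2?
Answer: 141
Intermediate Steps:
V(W, z) = 1 (V(W, z) = 2*(½) = 1)
u(o) = 3 - o
k = -6 (k = 6*(1/(-1)) = 6*(1*(-1)) = 6*(-1) = -6)
y(Y, r) = -2 (y(Y, r) = -6 + 4 = -2)
(u(1 + 3)*y(-1, k) + 1)*(0 + 47) = ((3 - (1 + 3))*(-2) + 1)*(0 + 47) = ((3 - 1*4)*(-2) + 1)*47 = ((3 - 4)*(-2) + 1)*47 = (-1*(-2) + 1)*47 = (2 + 1)*47 = 3*47 = 141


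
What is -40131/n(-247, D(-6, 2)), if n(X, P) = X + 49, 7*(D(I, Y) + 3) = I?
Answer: 4459/22 ≈ 202.68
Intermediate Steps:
D(I, Y) = -3 + I/7
n(X, P) = 49 + X
-40131/n(-247, D(-6, 2)) = -40131/(49 - 247) = -40131/(-198) = -40131*(-1/198) = 4459/22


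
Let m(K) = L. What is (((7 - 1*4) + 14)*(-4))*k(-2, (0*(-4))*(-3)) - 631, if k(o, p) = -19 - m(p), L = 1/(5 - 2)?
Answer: 2051/3 ≈ 683.67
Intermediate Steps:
L = 1/3 ≈ 0.33333
m(K) = 1/3
k(o, p) = -58/3 (k(o, p) = -19 - 1*1/3 = -19 - 1/3 = -58/3)
(((7 - 1*4) + 14)*(-4))*k(-2, (0*(-4))*(-3)) - 631 = (((7 - 1*4) + 14)*(-4))*(-58/3) - 631 = (((7 - 4) + 14)*(-4))*(-58/3) - 631 = ((3 + 14)*(-4))*(-58/3) - 631 = (17*(-4))*(-58/3) - 631 = -68*(-58/3) - 631 = 3944/3 - 631 = 2051/3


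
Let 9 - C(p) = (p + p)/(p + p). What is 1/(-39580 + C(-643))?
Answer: -1/39572 ≈ -2.5270e-5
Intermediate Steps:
C(p) = 8 (C(p) = 9 - (p + p)/(p + p) = 9 - 2*p/(2*p) = 9 - 2*p*1/(2*p) = 9 - 1*1 = 9 - 1 = 8)
1/(-39580 + C(-643)) = 1/(-39580 + 8) = 1/(-39572) = -1/39572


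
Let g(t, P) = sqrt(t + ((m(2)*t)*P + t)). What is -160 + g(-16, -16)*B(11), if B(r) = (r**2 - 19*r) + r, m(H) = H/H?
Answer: -160 - 308*sqrt(14) ≈ -1312.4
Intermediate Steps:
m(H) = 1
g(t, P) = sqrt(2*t + P*t) (g(t, P) = sqrt(t + ((1*t)*P + t)) = sqrt(t + (t*P + t)) = sqrt(t + (P*t + t)) = sqrt(t + (t + P*t)) = sqrt(2*t + P*t))
B(r) = r**2 - 18*r
-160 + g(-16, -16)*B(11) = -160 + sqrt(-16*(2 - 16))*(11*(-18 + 11)) = -160 + sqrt(-16*(-14))*(11*(-7)) = -160 + sqrt(224)*(-77) = -160 + (4*sqrt(14))*(-77) = -160 - 308*sqrt(14)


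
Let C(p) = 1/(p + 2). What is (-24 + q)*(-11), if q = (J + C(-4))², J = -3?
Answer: 517/4 ≈ 129.25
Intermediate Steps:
C(p) = 1/(2 + p)
q = 49/4 (q = (-3 + 1/(2 - 4))² = (-3 + 1/(-2))² = (-3 - ½)² = (-7/2)² = 49/4 ≈ 12.250)
(-24 + q)*(-11) = (-24 + 49/4)*(-11) = -47/4*(-11) = 517/4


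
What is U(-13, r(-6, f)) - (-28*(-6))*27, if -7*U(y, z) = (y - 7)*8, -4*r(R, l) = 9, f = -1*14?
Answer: -31592/7 ≈ -4513.1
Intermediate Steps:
f = -14
r(R, l) = -9/4 (r(R, l) = -¼*9 = -9/4)
U(y, z) = 8 - 8*y/7 (U(y, z) = -(y - 7)*8/7 = -(-7 + y)*8/7 = -(-56 + 8*y)/7 = 8 - 8*y/7)
U(-13, r(-6, f)) - (-28*(-6))*27 = (8 - 8/7*(-13)) - (-28*(-6))*27 = (8 + 104/7) - 168*27 = 160/7 - 1*4536 = 160/7 - 4536 = -31592/7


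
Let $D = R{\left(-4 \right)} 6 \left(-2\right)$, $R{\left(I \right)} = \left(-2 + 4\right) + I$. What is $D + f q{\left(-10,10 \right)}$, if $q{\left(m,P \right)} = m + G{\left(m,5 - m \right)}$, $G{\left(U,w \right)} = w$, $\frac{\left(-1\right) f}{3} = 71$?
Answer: $-1041$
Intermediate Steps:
$f = -213$ ($f = \left(-3\right) 71 = -213$)
$R{\left(I \right)} = 2 + I$
$D = 24$ ($D = \left(2 - 4\right) 6 \left(-2\right) = \left(-2\right) \left(-12\right) = 24$)
$q{\left(m,P \right)} = 5$ ($q{\left(m,P \right)} = m - \left(-5 + m\right) = 5$)
$D + f q{\left(-10,10 \right)} = 24 - 1065 = -1041$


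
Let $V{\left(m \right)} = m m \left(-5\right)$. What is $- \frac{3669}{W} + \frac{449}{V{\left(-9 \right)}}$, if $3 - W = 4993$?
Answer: $- \frac{150913}{404190} \approx -0.37337$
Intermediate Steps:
$W = -4990$ ($W = 3 - 4993 = -4990$)
$V{\left(m \right)} = - 5 m^{2}$ ($V{\left(m \right)} = m^{2} \left(-5\right) = - 5 m^{2}$)
$- \frac{3669}{W} + \frac{449}{V{\left(-9 \right)}} = - \frac{3669}{-4990} + \frac{449}{\left(-5\right) \left(-9\right)^{2}} = \left(-3669\right) \left(- \frac{1}{4990}\right) + \frac{449}{\left(-5\right) 81} = \frac{3669}{4990} + \frac{449}{-405} = \frac{3669}{4990} + 449 \left(- \frac{1}{405}\right) = \frac{3669}{4990} - \frac{449}{405} = - \frac{150913}{404190}$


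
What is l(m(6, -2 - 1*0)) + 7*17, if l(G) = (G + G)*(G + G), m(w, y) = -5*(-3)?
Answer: 1019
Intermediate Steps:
m(w, y) = 15
l(G) = 4*G² (l(G) = (2*G)*(2*G) = 4*G²)
l(m(6, -2 - 1*0)) + 7*17 = 4*15² + 7*17 = 4*225 + 119 = 900 + 119 = 1019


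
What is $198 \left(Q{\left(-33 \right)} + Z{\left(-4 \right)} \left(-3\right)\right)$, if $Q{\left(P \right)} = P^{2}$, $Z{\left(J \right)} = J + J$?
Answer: $220374$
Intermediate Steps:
$Z{\left(J \right)} = 2 J$
$198 \left(Q{\left(-33 \right)} + Z{\left(-4 \right)} \left(-3\right)\right) = 198 \left(\left(-33\right)^{2} + 2 \left(-4\right) \left(-3\right)\right) = 198 \left(1089 - -24\right) = 198 \left(1089 + 24\right) = 198 \cdot 1113 = 220374$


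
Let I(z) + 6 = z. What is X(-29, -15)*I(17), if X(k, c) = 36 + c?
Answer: 231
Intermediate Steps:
I(z) = -6 + z
X(-29, -15)*I(17) = (36 - 15)*(-6 + 17) = 21*11 = 231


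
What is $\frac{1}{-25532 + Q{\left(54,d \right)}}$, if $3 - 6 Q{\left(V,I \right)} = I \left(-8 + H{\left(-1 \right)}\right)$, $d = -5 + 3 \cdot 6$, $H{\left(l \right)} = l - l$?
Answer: $- \frac{6}{153085} \approx -3.9194 \cdot 10^{-5}$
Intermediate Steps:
$H{\left(l \right)} = 0$
$d = 13$ ($d = -5 + 18 = 13$)
$Q{\left(V,I \right)} = \frac{1}{2} + \frac{4 I}{3}$ ($Q{\left(V,I \right)} = \frac{1}{2} - \frac{I \left(-8 + 0\right)}{6} = \frac{1}{2} - \frac{I \left(-8\right)}{6} = \frac{1}{2} - \frac{\left(-8\right) I}{6} = \frac{1}{2} + \frac{4 I}{3}$)
$\frac{1}{-25532 + Q{\left(54,d \right)}} = \frac{1}{-25532 + \left(\frac{1}{2} + \frac{4}{3} \cdot 13\right)} = \frac{1}{-25532 + \left(\frac{1}{2} + \frac{52}{3}\right)} = \frac{1}{-25532 + \frac{107}{6}} = \frac{1}{- \frac{153085}{6}} = - \frac{6}{153085}$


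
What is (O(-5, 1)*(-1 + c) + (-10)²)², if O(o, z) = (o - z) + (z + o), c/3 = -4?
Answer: 52900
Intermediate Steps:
c = -12 (c = 3*(-4) = -12)
O(o, z) = 2*o (O(o, z) = (o - z) + (o + z) = 2*o)
(O(-5, 1)*(-1 + c) + (-10)²)² = ((2*(-5))*(-1 - 12) + (-10)²)² = (-10*(-13) + 100)² = (130 + 100)² = 230² = 52900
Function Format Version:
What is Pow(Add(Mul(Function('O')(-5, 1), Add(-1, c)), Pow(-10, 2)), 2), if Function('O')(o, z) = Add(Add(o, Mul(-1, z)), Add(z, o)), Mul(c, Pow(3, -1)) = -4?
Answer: 52900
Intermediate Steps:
c = -12 (c = Mul(3, -4) = -12)
Function('O')(o, z) = Mul(2, o) (Function('O')(o, z) = Add(Add(o, Mul(-1, z)), Add(o, z)) = Mul(2, o))
Pow(Add(Mul(Function('O')(-5, 1), Add(-1, c)), Pow(-10, 2)), 2) = Pow(Add(Mul(Mul(2, -5), Add(-1, -12)), Pow(-10, 2)), 2) = Pow(Add(Mul(-10, -13), 100), 2) = Pow(Add(130, 100), 2) = Pow(230, 2) = 52900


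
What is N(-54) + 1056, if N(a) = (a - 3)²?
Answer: 4305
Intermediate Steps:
N(a) = (-3 + a)²
N(-54) + 1056 = (-3 - 54)² + 1056 = (-57)² + 1056 = 3249 + 1056 = 4305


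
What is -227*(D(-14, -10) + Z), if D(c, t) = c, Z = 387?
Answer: -84671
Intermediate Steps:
-227*(D(-14, -10) + Z) = -227*(-14 + 387) = -227*373 = -84671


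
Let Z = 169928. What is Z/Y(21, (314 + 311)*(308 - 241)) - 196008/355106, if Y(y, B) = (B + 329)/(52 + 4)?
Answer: 421363126372/1873361703 ≈ 224.92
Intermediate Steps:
Y(y, B) = 47/8 + B/56 (Y(y, B) = (329 + B)/56 = (329 + B)*(1/56) = 47/8 + B/56)
Z/Y(21, (314 + 311)*(308 - 241)) - 196008/355106 = 169928/(47/8 + ((314 + 311)*(308 - 241))/56) - 196008/355106 = 169928/(47/8 + (625*67)/56) - 196008*1/355106 = 169928/(47/8 + (1/56)*41875) - 98004/177553 = 169928/(47/8 + 41875/56) - 98004/177553 = 169928/(10551/14) - 98004/177553 = 169928*(14/10551) - 98004/177553 = 2378992/10551 - 98004/177553 = 421363126372/1873361703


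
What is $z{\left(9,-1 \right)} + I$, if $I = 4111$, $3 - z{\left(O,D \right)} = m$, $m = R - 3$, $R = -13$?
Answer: $4130$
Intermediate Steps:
$m = -16$ ($m = -13 - 3 = -16$)
$z{\left(O,D \right)} = 19$ ($z{\left(O,D \right)} = 3 - -16 = 3 + 16 = 19$)
$z{\left(9,-1 \right)} + I = 19 + 4111 = 4130$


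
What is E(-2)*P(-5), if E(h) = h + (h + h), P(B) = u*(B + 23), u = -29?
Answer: 3132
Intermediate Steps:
P(B) = -667 - 29*B (P(B) = -29*(B + 23) = -29*(23 + B) = -667 - 29*B)
E(h) = 3*h (E(h) = h + 2*h = 3*h)
E(-2)*P(-5) = (3*(-2))*(-667 - 29*(-5)) = -6*(-667 + 145) = -6*(-522) = 3132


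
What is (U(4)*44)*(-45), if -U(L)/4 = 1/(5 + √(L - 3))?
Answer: 1320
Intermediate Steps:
U(L) = -4/(5 + √(-3 + L)) (U(L) = -4/(5 + √(L - 3)) = -4/(5 + √(-3 + L)))
(U(4)*44)*(-45) = (-4/(5 + √(-3 + 4))*44)*(-45) = (-4/(5 + √1)*44)*(-45) = (-4/(5 + 1)*44)*(-45) = (-4/6*44)*(-45) = (-4*⅙*44)*(-45) = -⅔*44*(-45) = -88/3*(-45) = 1320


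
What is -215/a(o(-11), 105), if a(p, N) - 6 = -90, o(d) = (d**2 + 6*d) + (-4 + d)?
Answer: 215/84 ≈ 2.5595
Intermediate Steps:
o(d) = -4 + d**2 + 7*d
a(p, N) = -84 (a(p, N) = 6 - 90 = -84)
-215/a(o(-11), 105) = -215/(-84) = -215*(-1/84) = 215/84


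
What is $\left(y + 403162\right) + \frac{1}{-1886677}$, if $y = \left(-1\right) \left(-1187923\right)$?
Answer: $\frac{3001863474544}{1886677} \approx 1.5911 \cdot 10^{6}$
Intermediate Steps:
$y = 1187923$
$\left(y + 403162\right) + \frac{1}{-1886677} = \left(1187923 + 403162\right) + \frac{1}{-1886677} = 1591085 - \frac{1}{1886677} = \frac{3001863474544}{1886677}$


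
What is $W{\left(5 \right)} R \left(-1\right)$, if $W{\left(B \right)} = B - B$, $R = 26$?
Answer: $0$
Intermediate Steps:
$W{\left(B \right)} = 0$
$W{\left(5 \right)} R \left(-1\right) = 0 \cdot 26 \left(-1\right) = 0 \left(-1\right) = 0$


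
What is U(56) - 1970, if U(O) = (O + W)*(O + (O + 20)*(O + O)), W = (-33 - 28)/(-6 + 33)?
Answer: 1375442/3 ≈ 4.5848e+5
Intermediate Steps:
W = -61/27 ≈ -2.2593
U(O) = (-61/27 + O)*(O + 2*O*(20 + O)) (U(O) = (O - 61/27)*(O + (O + 20)*(O + O)) = (-61/27 + O)*(O + (20 + O)*(2*O)) = (-61/27 + O)*(O + 2*O*(20 + O)))
U(56) - 1970 = (1/27)*56*(-2501 + 54*56**2 + 985*56) - 1970 = (1/27)*56*(-2501 + 54*3136 + 55160) - 1970 = (1/27)*56*(-2501 + 169344 + 55160) - 1970 = (1/27)*56*222003 - 1970 = 1381352/3 - 1970 = 1375442/3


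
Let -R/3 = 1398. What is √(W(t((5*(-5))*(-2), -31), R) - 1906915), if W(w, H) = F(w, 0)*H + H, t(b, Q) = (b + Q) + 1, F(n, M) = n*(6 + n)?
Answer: I*√4091989 ≈ 2022.9*I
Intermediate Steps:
R = -4194 (R = -3*1398 = -4194)
t(b, Q) = 1 + Q + b (t(b, Q) = (Q + b) + 1 = 1 + Q + b)
W(w, H) = H + H*w*(6 + w) (W(w, H) = (w*(6 + w))*H + H = H*w*(6 + w) + H = H + H*w*(6 + w))
√(W(t((5*(-5))*(-2), -31), R) - 1906915) = √(-4194*(1 + (1 - 31 + (5*(-5))*(-2))*(6 + (1 - 31 + (5*(-5))*(-2)))) - 1906915) = √(-4194*(1 + (1 - 31 - 25*(-2))*(6 + (1 - 31 - 25*(-2)))) - 1906915) = √(-4194*(1 + (1 - 31 + 50)*(6 + (1 - 31 + 50))) - 1906915) = √(-4194*(1 + 20*(6 + 20)) - 1906915) = √(-4194*(1 + 20*26) - 1906915) = √(-4194*(1 + 520) - 1906915) = √(-4194*521 - 1906915) = √(-2185074 - 1906915) = √(-4091989) = I*√4091989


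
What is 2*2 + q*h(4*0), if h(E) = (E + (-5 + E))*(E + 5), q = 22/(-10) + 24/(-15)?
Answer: 99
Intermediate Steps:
q = -19/5 (q = 22*(-⅒) + 24*(-1/15) = -11/5 - 8/5 = -19/5 ≈ -3.8000)
h(E) = (-5 + 2*E)*(5 + E)
2*2 + q*h(4*0) = 2*2 - 19*(-25 + 2*(4*0)² + 5*(4*0))/5 = 4 - 19*(-25 + 2*0² + 5*0)/5 = 4 - 19*(-25 + 2*0 + 0)/5 = 4 - 19*(-25 + 0 + 0)/5 = 4 - 19/5*(-25) = 4 + 95 = 99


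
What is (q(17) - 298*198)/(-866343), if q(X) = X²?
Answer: 58715/866343 ≈ 0.067773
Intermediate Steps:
(q(17) - 298*198)/(-866343) = (17² - 298*198)/(-866343) = (289 - 59004)*(-1/866343) = -58715*(-1/866343) = 58715/866343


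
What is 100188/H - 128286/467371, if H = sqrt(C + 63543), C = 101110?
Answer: -128286/467371 + 100188*sqrt(164653)/164653 ≈ 246.63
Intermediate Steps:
H = sqrt(164653) (H = sqrt(101110 + 63543) = sqrt(164653) ≈ 405.77)
100188/H - 128286/467371 = 100188/(sqrt(164653)) - 128286/467371 = 100188*(sqrt(164653)/164653) - 128286*1/467371 = 100188*sqrt(164653)/164653 - 128286/467371 = -128286/467371 + 100188*sqrt(164653)/164653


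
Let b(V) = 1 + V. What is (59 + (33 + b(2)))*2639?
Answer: 250705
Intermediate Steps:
(59 + (33 + b(2)))*2639 = (59 + (33 + (1 + 2)))*2639 = (59 + (33 + 3))*2639 = (59 + 36)*2639 = 95*2639 = 250705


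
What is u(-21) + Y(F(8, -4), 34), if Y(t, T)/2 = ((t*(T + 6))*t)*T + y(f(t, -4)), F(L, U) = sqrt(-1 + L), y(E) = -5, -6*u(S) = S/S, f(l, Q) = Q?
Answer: 114179/6 ≈ 19030.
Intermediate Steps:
u(S) = -1/6 (u(S) = -S/(6*S) = -1/6*1 = -1/6)
Y(t, T) = -10 + 2*T*t**2*(6 + T) (Y(t, T) = 2*(((t*(T + 6))*t)*T - 5) = 2*(((t*(6 + T))*t)*T - 5) = 2*((t**2*(6 + T))*T - 5) = 2*(T*t**2*(6 + T) - 5) = 2*(-5 + T*t**2*(6 + T)) = -10 + 2*T*t**2*(6 + T))
u(-21) + Y(F(8, -4), 34) = -1/6 + (-10 + 2*34**2*(sqrt(-1 + 8))**2 + 12*34*(sqrt(-1 + 8))**2) = -1/6 + (-10 + 2*1156*(sqrt(7))**2 + 12*34*(sqrt(7))**2) = -1/6 + (-10 + 2*1156*7 + 12*34*7) = -1/6 + (-10 + 16184 + 2856) = -1/6 + 19030 = 114179/6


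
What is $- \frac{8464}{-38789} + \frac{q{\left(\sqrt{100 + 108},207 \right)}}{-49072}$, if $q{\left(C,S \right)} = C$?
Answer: $\frac{8464}{38789} - \frac{\sqrt{13}}{12268} \approx 0.21791$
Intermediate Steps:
$- \frac{8464}{-38789} + \frac{q{\left(\sqrt{100 + 108},207 \right)}}{-49072} = - \frac{8464}{-38789} + \frac{\sqrt{100 + 108}}{-49072} = \left(-8464\right) \left(- \frac{1}{38789}\right) + \sqrt{208} \left(- \frac{1}{49072}\right) = \frac{8464}{38789} + 4 \sqrt{13} \left(- \frac{1}{49072}\right) = \frac{8464}{38789} - \frac{\sqrt{13}}{12268}$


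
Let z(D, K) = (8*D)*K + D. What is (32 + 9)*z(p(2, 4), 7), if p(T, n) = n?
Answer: 9348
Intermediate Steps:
z(D, K) = D + 8*D*K (z(D, K) = 8*D*K + D = D + 8*D*K)
(32 + 9)*z(p(2, 4), 7) = (32 + 9)*(4*(1 + 8*7)) = 41*(4*(1 + 56)) = 41*(4*57) = 41*228 = 9348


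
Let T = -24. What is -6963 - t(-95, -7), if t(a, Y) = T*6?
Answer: -6819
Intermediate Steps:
t(a, Y) = -144 (t(a, Y) = -24*6 = -144)
-6963 - t(-95, -7) = -6963 - 1*(-144) = -6963 + 144 = -6819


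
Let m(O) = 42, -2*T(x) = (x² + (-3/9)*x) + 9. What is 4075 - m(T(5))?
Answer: 4033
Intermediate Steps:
T(x) = -9/2 - x²/2 + x/6 (T(x) = -((x² + (-3/9)*x) + 9)/2 = -((x² + (-3*⅑)*x) + 9)/2 = -((x² - x/3) + 9)/2 = -(9 + x² - x/3)/2 = -9/2 - x²/2 + x/6)
4075 - m(T(5)) = 4075 - 1*42 = 4075 - 42 = 4033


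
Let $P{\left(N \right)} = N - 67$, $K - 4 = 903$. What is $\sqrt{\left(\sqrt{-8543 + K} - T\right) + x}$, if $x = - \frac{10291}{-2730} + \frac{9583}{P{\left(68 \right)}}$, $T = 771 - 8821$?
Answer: $\frac{\sqrt{131445080130 + 14905800 i \sqrt{1909}}}{2730} \approx 132.8 + 0.329 i$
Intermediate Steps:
$K = 907$ ($K = 4 + 903 = 907$)
$P{\left(N \right)} = -67 + N$
$T = -8050$ ($T = 771 - 8821 = -8050$)
$x = \frac{26171881}{2730}$ ($x = - \frac{10291}{-2730} + \frac{9583}{-67 + 68} = \left(-10291\right) \left(- \frac{1}{2730}\right) + \frac{9583}{1} = \frac{10291}{2730} + 9583 \cdot 1 = \frac{10291}{2730} + 9583 = \frac{26171881}{2730} \approx 9586.8$)
$\sqrt{\left(\sqrt{-8543 + K} - T\right) + x} = \sqrt{\left(\sqrt{-8543 + 907} - -8050\right) + \frac{26171881}{2730}} = \sqrt{\left(\sqrt{-7636} + 8050\right) + \frac{26171881}{2730}} = \sqrt{\left(2 i \sqrt{1909} + 8050\right) + \frac{26171881}{2730}} = \sqrt{\left(8050 + 2 i \sqrt{1909}\right) + \frac{26171881}{2730}} = \sqrt{\frac{48148381}{2730} + 2 i \sqrt{1909}}$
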